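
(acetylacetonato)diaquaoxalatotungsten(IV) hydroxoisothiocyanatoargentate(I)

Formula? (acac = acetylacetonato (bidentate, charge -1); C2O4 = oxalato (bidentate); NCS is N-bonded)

[W(acac)(C2O4)(H2O)2][Ag(NCS)(OH)]

Cation [W…]: ligand charges -3, W(IV) ⇒ ion charge 1+.
Anion [Ag…]: ligand charges -2, Ag(I) ⇒ ion charge 1−.
One 1+ cation balances one 1− anion.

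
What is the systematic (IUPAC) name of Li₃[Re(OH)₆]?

The 3 lithium counter-ions carry a total charge of +3, so each complex ion is 3−.
Ligand charges: 6×hydroxo (-1 each); total -6. So Re + (-6) = 3−, giving Re = +3.
The complex ion is anionic, so rhenium takes the -ate form rhenate(III).

lithium hexahydroxorhenate(III)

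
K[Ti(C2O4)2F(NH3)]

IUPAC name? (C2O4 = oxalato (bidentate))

The 1 potassium counter-ion carries a total charge of +1, so each complex ion is 1−.
Ligand charges: 1×fluoro (-1 each), 2×oxalato (-2 each), 1×ammine (neutral); total -5. So Ti + (-5) = 1−, giving Ti = +4.
The complex ion is anionic, so titanium takes the -ate form titanate(IV).

potassium amminefluorodioxalatotitanate(IV)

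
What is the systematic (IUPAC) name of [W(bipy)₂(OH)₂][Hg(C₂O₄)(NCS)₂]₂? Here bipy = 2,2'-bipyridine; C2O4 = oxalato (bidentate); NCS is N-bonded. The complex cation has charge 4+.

bis(2,2'-bipyridine)dihydroxotungsten(VI) diisothiocyanatooxalatomercurate(II)

The complex cation is given as 4+; its ligand charges sum to -2, so W = +6.
With 2 anions per cation, each anion must be 4/2 = 2−.
Anion: ligand charges sum to -4; for the ion to be 2−, Hg = +2.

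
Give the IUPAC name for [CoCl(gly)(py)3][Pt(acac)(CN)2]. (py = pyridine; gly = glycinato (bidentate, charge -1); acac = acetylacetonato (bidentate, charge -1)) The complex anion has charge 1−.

chloro(glycinato)tris(pyridine)cobalt(III) (acetylacetonato)dicyanoplatinate(II)

Both ions are complex: the cation is named first with the plain metal name, the anion second with the -ate form; each ion's ligands are alphabetised independently.
The complex anion is given as 1−; its ligand charges sum to -3, so Pt = +2.
A 1:1 salt means the cation carries the equal and opposite charge, 1+.
Cation: ligand charges sum to -2; for the ion to be 1+, Co = +3.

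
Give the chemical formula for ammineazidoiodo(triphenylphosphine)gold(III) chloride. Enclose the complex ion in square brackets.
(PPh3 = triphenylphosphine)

[AuI(N3)(NH3)(PPh3)]Cl

Ligands: 1 iodo (I, -1), 1 azido (N3, -1), 1 triphenylphosphine (PPh3, neutral), 1 ammine (NH3, neutral). Ligand charge sum = -2.
Charge balance with chloride (-1) requires 1 complex ion per 1 chloride.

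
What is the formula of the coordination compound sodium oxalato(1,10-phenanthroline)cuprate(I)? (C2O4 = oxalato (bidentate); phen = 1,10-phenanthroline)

Ligands: 1 oxalato (C2O4, -2), 1 1,10-phenanthroline (phen, neutral). Ligand charge sum = -2.
Charge balance with sodium (+1) requires 1 complex ion per 1 sodium.

Na[Cu(C2O4)(phen)]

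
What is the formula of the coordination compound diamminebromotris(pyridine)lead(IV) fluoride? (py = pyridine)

Ligands: 2 ammine (NH3, neutral), 3 pyridine (py, neutral), 1 bromo (Br, -1). Ligand charge sum = -1.
Charge balance with fluoride (-1) requires 1 complex ion per 3 fluoride.

[PbBr(NH3)2(py)3]F3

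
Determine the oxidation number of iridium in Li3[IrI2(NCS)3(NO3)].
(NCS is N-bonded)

3 lithium outside the brackets (+1 each) → the complex ion is 3−.
Ligand charges: 2×I = -2; 1×NO3 = -1; 3×NCS = -3; sum -6.
Ir + (-6) = 3− ⇒ Ir is +3.

+3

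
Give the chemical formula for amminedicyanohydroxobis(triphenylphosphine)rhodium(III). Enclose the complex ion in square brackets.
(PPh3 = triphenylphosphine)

[Rh(CN)2(NH3)(OH)(PPh3)2]

Ligands: 1 ammine (NH3, neutral), 2 triphenylphosphine (PPh3, neutral), 2 cyano (CN, -1), 1 hydroxo (OH, -1). Ligand charge sum = -3.
With Rh in oxidation state +3, the complex ion is [Rh...].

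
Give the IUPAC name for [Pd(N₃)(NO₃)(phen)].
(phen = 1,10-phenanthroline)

There is no counter-ion, so the complex is neutral overall.
Ligand charges: 1×1,10-phenanthroline (neutral), 1×nitrato (-1 each), 1×azido (-1 each); total -2. So Pd + (-2) = 0, giving Pd = +2.
Ligands are named alphabetically: azido before nitrato before phenanthroline.

azidonitrato(1,10-phenanthroline)palladium(II)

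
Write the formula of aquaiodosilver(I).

Ligands: 1 iodo (I, -1), 1 aqua (H2O, neutral). Ligand charge sum = -1.
With Ag in oxidation state +1, the complex ion is [Ag...].

[Ag(H2O)I]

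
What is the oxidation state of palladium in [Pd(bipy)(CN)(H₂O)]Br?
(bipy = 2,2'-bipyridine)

+2

1 bromide outside the brackets (-1 each) → the complex ion is 1+.
Ligand charges: 1×bipy neutral; 1×CN = -1; 1×H2O neutral; sum -1.
Pd + (-1) = 1+ ⇒ Pd is +2.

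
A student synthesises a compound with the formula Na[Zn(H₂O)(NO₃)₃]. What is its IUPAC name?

sodium aquatrinitratozincate(II)

The 1 sodium counter-ion carries a total charge of +1, so each complex ion is 1−.
Ligand charges: 3×nitrato (-1 each), 1×aqua (neutral); total -3. So Zn + (-3) = 1−, giving Zn = +2.
Ligands are named alphabetically: aqua before nitrato.
The complex ion is anionic, so zinc takes the -ate form zincate(II).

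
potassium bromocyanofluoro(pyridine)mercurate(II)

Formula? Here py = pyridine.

K[HgBr(CN)F(py)]

Ligands: 1 pyridine (py, neutral), 1 fluoro (F, -1), 1 bromo (Br, -1), 1 cyano (CN, -1). Ligand charge sum = -3.
With Hg in oxidation state +2, the complex ion is [Hg...]^1−.
Charge balance with potassium (+1) requires 1 complex ion per 1 potassium.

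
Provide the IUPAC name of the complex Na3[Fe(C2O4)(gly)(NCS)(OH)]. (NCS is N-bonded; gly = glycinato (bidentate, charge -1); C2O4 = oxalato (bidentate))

The 3 sodium counter-ions carry a total charge of +3, so each complex ion is 3−.
Ligand charges: 1×isothiocyanato (-1 each), 1×glycinato (-1 each), 1×oxalato (-2 each), 1×hydroxo (-1 each); total -5. So Fe + (-5) = 3−, giving Fe = +2.
Ligands are named alphabetically: glycinato before hydroxo before isothiocyanato before oxalato.
The complex ion is anionic, so iron takes the -ate form ferrate(II).

sodium (glycinato)hydroxoisothiocyanatooxalatoferrate(II)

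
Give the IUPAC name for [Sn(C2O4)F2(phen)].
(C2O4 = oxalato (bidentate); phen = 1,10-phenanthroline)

There is no counter-ion, so the complex is neutral overall.
Ligand charges: 2×fluoro (-1 each), 1×oxalato (-2 each), 1×1,10-phenanthroline (neutral); total -4. So Sn + (-4) = 0, giving Sn = +4.
Ligands are named alphabetically: fluoro before oxalato before phenanthroline.

difluorooxalato(1,10-phenanthroline)tin(IV)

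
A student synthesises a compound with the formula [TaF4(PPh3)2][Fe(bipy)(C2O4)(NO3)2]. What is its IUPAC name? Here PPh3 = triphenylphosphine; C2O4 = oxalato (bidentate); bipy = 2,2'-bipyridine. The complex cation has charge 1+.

Both ions are complex: the cation is named first with the plain metal name, the anion second with the -ate form; each ion's ligands are alphabetised independently.
The complex cation is given as 1+; its ligand charges sum to -4, so Ta = +5.
A 1:1 salt means the anion carries the equal and opposite charge, 1−.
Anion: ligand charges sum to -4; for the ion to be 1−, Fe = +3.

tetrafluorobis(triphenylphosphine)tantalum(V) (2,2'-bipyridine)dinitratooxalatoferrate(III)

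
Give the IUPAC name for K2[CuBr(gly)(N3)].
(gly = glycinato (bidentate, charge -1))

The 2 potassium counter-ions carry a total charge of +2, so each complex ion is 2−.
Ligand charges: 1×glycinato (-1 each), 1×bromo (-1 each), 1×azido (-1 each); total -3. So Cu + (-3) = 2−, giving Cu = +1.
The complex ion is anionic, so copper takes the -ate form cuprate(I).

potassium azidobromo(glycinato)cuprate(I)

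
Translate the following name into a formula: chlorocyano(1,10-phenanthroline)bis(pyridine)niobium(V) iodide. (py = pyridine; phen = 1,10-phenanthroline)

Ligands: 2 pyridine (py, neutral), 1 chloro (Cl, -1), 1 cyano (CN, -1), 1 1,10-phenanthroline (phen, neutral). Ligand charge sum = -2.
With Nb in oxidation state +5, the complex ion is [Nb...]^3+.
Charge balance with iodide (-1) requires 1 complex ion per 3 iodide.

[NbCl(CN)(phen)(py)2]I3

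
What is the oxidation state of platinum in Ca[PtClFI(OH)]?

+2

1 calcium outside the brackets (+2 each) → the complex ion is 2−.
Ligand charges: 1×OH = -1; 1×Cl = -1; 1×I = -1; 1×F = -1; sum -4.
Pt + (-4) = 2− ⇒ Pt is +2.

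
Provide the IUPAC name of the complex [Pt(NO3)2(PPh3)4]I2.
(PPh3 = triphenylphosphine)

dinitratotetrakis(triphenylphosphine)platinum(IV) iodide

The 2 iodide counter-ions carry a total charge of -2, so each complex ion is 2+.
Ligand charges: 4×triphenylphosphine (neutral), 2×nitrato (-1 each); total -2. So Pt + (-2) = 2+, giving Pt = +4.
Ligands are named alphabetically: nitrato before triphenylphosphine.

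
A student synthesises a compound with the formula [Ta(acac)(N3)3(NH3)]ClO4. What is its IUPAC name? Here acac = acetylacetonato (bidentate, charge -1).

The 1 perchlorate counter-ion carries a total charge of -1, so each complex ion is 1+.
Ligand charges: 1×ammine (neutral), 3×azido (-1 each), 1×acetylacetonato (-1 each); total -4. So Ta + (-4) = 1+, giving Ta = +5.
Ligands are named alphabetically: acetylacetonato before ammine before azido.

(acetylacetonato)amminetriazidotantalum(V) perchlorate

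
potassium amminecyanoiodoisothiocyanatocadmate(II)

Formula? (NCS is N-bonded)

Ligands: 1 isothiocyanato (NCS, -1), 1 cyano (CN, -1), 1 ammine (NH3, neutral), 1 iodo (I, -1). Ligand charge sum = -3.
With Cd in oxidation state +2, the complex ion is [Cd...]^1−.
Charge balance with potassium (+1) requires 1 complex ion per 1 potassium.

K[Cd(CN)I(NCS)(NH3)]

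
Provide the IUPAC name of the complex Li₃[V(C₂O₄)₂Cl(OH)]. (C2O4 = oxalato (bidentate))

lithium chlorohydroxodioxalatovanadate(III)

The 3 lithium counter-ions carry a total charge of +3, so each complex ion is 3−.
Ligand charges: 1×chloro (-1 each), 2×oxalato (-2 each), 1×hydroxo (-1 each); total -6. So V + (-6) = 3−, giving V = +3.
Ligands are named alphabetically: chloro before hydroxo before oxalato.
The complex ion is anionic, so vanadium takes the -ate form vanadate(III).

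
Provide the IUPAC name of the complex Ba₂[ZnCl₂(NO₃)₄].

barium dichlorotetranitratozincate(II)

The 2 barium counter-ions carry a total charge of +4, so each complex ion is 4−.
Ligand charges: 2×chloro (-1 each), 4×nitrato (-1 each); total -6. So Zn + (-6) = 4−, giving Zn = +2.
The complex ion is anionic, so zinc takes the -ate form zincate(II).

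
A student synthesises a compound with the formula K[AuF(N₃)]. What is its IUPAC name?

The 1 potassium counter-ion carries a total charge of +1, so each complex ion is 1−.
Ligand charges: 1×azido (-1 each), 1×fluoro (-1 each); total -2. So Au + (-2) = 1−, giving Au = +1.
Ligands are named alphabetically: azido before fluoro.
The complex ion is anionic, so gold takes the -ate form aurate(I).

potassium azidofluoroaurate(I)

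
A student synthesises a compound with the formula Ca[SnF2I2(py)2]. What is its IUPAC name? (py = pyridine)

The 1 calcium counter-ion carries a total charge of +2, so each complex ion is 2−.
Ligand charges: 2×fluoro (-1 each), 2×pyridine (neutral), 2×iodo (-1 each); total -4. So Sn + (-4) = 2−, giving Sn = +2.
The complex ion is anionic, so tin takes the -ate form stannate(II).

calcium difluorodiiodobis(pyridine)stannate(II)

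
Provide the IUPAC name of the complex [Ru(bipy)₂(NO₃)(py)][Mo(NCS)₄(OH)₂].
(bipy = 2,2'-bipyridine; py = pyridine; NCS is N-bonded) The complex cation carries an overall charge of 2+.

bis(2,2'-bipyridine)nitrato(pyridine)ruthenium(III) dihydroxotetraisothiocyanatomolybdate(IV)

The complex cation is given as 2+; its ligand charges sum to -1, so Ru = +3.
A 1:1 salt means the anion carries the equal and opposite charge, 2−.
Anion: ligand charges sum to -6; for the ion to be 2−, Mo = +4.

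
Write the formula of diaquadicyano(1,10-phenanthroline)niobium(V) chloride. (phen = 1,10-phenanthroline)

Ligands: 2 aqua (H2O, neutral), 1 1,10-phenanthroline (phen, neutral), 2 cyano (CN, -1). Ligand charge sum = -2.
With Nb in oxidation state +5, the complex ion is [Nb...]^3+.
Charge balance with chloride (-1) requires 1 complex ion per 3 chloride.

[Nb(CN)2(H2O)2(phen)]Cl3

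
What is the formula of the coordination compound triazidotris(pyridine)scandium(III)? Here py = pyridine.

Ligands: 3 azido (N3, -1), 3 pyridine (py, neutral). Ligand charge sum = -3.
With Sc in oxidation state +3, the complex ion is [Sc...].

[Sc(N3)3(py)3]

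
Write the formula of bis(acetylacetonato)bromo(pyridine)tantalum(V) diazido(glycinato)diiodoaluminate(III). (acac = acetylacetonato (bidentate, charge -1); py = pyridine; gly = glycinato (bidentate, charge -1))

[Ta(acac)2Br(py)][Al(gly)I2(N3)2]

Cation [Ta…]: ligand charges -3, Ta(V) ⇒ ion charge 2+.
Anion [Al…]: ligand charges -5, Al(III) ⇒ ion charge 2−.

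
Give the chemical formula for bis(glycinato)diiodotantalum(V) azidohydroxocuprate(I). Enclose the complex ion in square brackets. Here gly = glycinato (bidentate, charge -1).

[Ta(gly)2I2][Cu(N3)(OH)]

Cation [Ta…]: ligand charges -4, Ta(V) ⇒ ion charge 1+.
Anion [Cu…]: ligand charges -2, Cu(I) ⇒ ion charge 1−.
One 1+ cation balances one 1− anion.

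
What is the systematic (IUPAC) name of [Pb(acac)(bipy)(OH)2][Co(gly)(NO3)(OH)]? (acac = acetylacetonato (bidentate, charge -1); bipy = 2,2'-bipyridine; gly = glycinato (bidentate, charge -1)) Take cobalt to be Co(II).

Both ions are complex: the cation is named first with the plain metal name, the anion second with the -ate form; each ion's ligands are alphabetised independently.
Co is given as +2; the anion's ligand charges sum to -3, so the complex anion is 1−.
A 1:1 salt means the cation carries the equal and opposite charge, 1+.
Cation: ligand charges sum to -3; for the ion to be 1+, Pb = +4.

(acetylacetonato)(2,2'-bipyridine)dihydroxolead(IV) (glycinato)hydroxonitratocobaltate(II)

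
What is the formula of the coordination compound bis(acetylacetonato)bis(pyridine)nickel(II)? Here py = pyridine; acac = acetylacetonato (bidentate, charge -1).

Ligands: 2 pyridine (py, neutral), 2 acetylacetonato (acac, -1). Ligand charge sum = -2.
With Ni in oxidation state +2, the complex ion is [Ni...].

[Ni(acac)2(py)2]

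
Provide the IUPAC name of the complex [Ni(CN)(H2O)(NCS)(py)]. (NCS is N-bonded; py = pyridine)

aquacyanoisothiocyanato(pyridine)nickel(II)

There is no counter-ion, so the complex is neutral overall.
Ligand charges: 1×isothiocyanato (-1 each), 1×cyano (-1 each), 1×pyridine (neutral), 1×aqua (neutral); total -2. So Ni + (-2) = 0, giving Ni = +2.
Ligands are named alphabetically: aqua before cyano before isothiocyanato before pyridine.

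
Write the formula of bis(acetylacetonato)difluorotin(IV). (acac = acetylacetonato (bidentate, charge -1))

[Sn(acac)2F2]

Ligands: 2 fluoro (F, -1), 2 acetylacetonato (acac, -1). Ligand charge sum = -4.
With Sn in oxidation state +4, the complex ion is [Sn...].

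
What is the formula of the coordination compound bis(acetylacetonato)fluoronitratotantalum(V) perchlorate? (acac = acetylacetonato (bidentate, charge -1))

[Ta(acac)2F(NO3)]ClO4

Ligands: 1 fluoro (F, -1), 1 nitrato (NO3, -1), 2 acetylacetonato (acac, -1). Ligand charge sum = -4.
With Ta in oxidation state +5, the complex ion is [Ta...]^1+.
Charge balance with perchlorate (-1) requires 1 complex ion per 1 perchlorate.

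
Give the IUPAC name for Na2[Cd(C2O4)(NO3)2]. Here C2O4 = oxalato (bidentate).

The 2 sodium counter-ions carry a total charge of +2, so each complex ion is 2−.
Ligand charges: 1×oxalato (-2 each), 2×nitrato (-1 each); total -4. So Cd + (-4) = 2−, giving Cd = +2.
Ligands are named alphabetically: nitrato before oxalato.
The complex ion is anionic, so cadmium takes the -ate form cadmate(II).

sodium dinitratooxalatocadmate(II)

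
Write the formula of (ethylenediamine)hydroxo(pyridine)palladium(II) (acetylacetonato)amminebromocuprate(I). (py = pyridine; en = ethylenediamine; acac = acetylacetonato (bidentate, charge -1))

[Pd(en)(OH)(py)][Cu(acac)Br(NH3)]

Cation [Pd…]: ligand charges -1, Pd(II) ⇒ ion charge 1+.
Anion [Cu…]: ligand charges -2, Cu(I) ⇒ ion charge 1−.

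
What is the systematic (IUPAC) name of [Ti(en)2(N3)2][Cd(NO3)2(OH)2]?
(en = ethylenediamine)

diazidobis(ethylenediamine)titanium(IV) dihydroxodinitratocadmate(II)

Cadmium is always +2 in its complexes; the anion's ligand charges sum to -4, so the complex anion is 2−.
A 1:1 salt means the cation carries the equal and opposite charge, 2+.
Cation: ligand charges sum to -2; for the ion to be 2+, Ti = +4.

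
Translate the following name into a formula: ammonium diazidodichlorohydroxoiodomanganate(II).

Ligands: 1 hydroxo (OH, -1), 1 iodo (I, -1), 2 azido (N3, -1), 2 chloro (Cl, -1). Ligand charge sum = -6.
With Mn in oxidation state +2, the complex ion is [Mn...]^4−.
Charge balance with ammonium (+1) requires 1 complex ion per 4 ammonium.

(NH4)4[MnCl2I(N3)2(OH)]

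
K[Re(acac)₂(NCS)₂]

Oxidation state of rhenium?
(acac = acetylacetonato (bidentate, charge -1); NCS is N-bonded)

1 potassium outside the brackets (+1 each) → the complex ion is 1−.
Ligand charges: 2×acac = -2; 2×NCS = -2; sum -4.
Re + (-4) = 1− ⇒ Re is +3.

+3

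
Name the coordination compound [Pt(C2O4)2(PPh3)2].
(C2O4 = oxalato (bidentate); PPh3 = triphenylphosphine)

dioxalatobis(triphenylphosphine)platinum(IV)

There is no counter-ion, so the complex is neutral overall.
Ligand charges: 2×oxalato (-2 each), 2×triphenylphosphine (neutral); total -4. So Pt + (-4) = 0, giving Pt = +4.
Ligands are named alphabetically: oxalato before triphenylphosphine.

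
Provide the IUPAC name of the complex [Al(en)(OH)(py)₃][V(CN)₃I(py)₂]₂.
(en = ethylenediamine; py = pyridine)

Both ions are complex: the cation is named first with the plain metal name, the anion second with the -ate form; each ion's ligands are alphabetised independently.
Aluminium is always +3 in its complexes; the cation's ligand charges sum to -1, so the complex cation is 2+.
With 2 anions per cation, each anion must be 2/2 = 1−.
Anion: ligand charges sum to -4; for the ion to be 1−, V = +3.

(ethylenediamine)hydroxotris(pyridine)aluminium(III) tricyanoiodobis(pyridine)vanadate(III)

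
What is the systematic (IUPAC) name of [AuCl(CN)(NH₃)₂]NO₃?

diamminechlorocyanogold(III) nitrate

The 1 nitrate counter-ion carries a total charge of -1, so each complex ion is 1+.
Ligand charges: 1×chloro (-1 each), 2×ammine (neutral), 1×cyano (-1 each); total -2. So Au + (-2) = 1+, giving Au = +3.
Ligands are named alphabetically: ammine before chloro before cyano.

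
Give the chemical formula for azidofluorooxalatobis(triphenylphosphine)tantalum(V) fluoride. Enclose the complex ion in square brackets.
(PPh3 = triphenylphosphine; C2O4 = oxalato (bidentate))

Ligands: 1 azido (N3, -1), 2 triphenylphosphine (PPh3, neutral), 1 fluoro (F, -1), 1 oxalato (C2O4, -2). Ligand charge sum = -4.
With Ta in oxidation state +5, the complex ion is [Ta...]^1+.
Charge balance with fluoride (-1) requires 1 complex ion per 1 fluoride.

[Ta(C2O4)F(N3)(PPh3)2]F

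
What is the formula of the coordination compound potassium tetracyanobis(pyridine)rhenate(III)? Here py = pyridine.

Ligands: 4 cyano (CN, -1), 2 pyridine (py, neutral). Ligand charge sum = -4.
With Re in oxidation state +3, the complex ion is [Re...]^1−.
Charge balance with potassium (+1) requires 1 complex ion per 1 potassium.

K[Re(CN)4(py)2]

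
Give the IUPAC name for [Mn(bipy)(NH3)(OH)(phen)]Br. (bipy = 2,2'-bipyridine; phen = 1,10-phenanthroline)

ammine(2,2'-bipyridine)hydroxo(1,10-phenanthroline)manganese(II) bromide

The 1 bromide counter-ion carries a total charge of -1, so each complex ion is 1+.
Ligand charges: 1×hydroxo (-1 each), 1×2,2'-bipyridine (neutral), 1×ammine (neutral), 1×1,10-phenanthroline (neutral); total -1. So Mn + (-1) = 1+, giving Mn = +2.
Ligands are named alphabetically: ammine before bipyridine before hydroxo before phenanthroline.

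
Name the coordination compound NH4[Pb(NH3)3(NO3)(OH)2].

The 1 ammonium counter-ion carries a total charge of +1, so each complex ion is 1−.
Ligand charges: 3×ammine (neutral), 1×nitrato (-1 each), 2×hydroxo (-1 each); total -3. So Pb + (-3) = 1−, giving Pb = +2.
Ligands are named alphabetically: ammine before hydroxo before nitrato.
The complex ion is anionic, so lead takes the -ate form plumbate(II).

ammonium triamminedihydroxonitratoplumbate(II)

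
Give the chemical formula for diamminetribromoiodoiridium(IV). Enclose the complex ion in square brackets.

[IrBr3I(NH3)2]

Ligands: 2 ammine (NH3, neutral), 1 iodo (I, -1), 3 bromo (Br, -1). Ligand charge sum = -4.
With Ir in oxidation state +4, the complex ion is [Ir...].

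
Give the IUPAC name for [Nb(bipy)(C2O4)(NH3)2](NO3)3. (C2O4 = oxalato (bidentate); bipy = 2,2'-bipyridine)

The 3 nitrate counter-ions carry a total charge of -3, so each complex ion is 3+.
Ligand charges: 1×oxalato (-2 each), 1×2,2'-bipyridine (neutral), 2×ammine (neutral); total -2. So Nb + (-2) = 3+, giving Nb = +5.
Ligands are named alphabetically: ammine before bipyridine before oxalato.

diammine(2,2'-bipyridine)oxalatoniobium(V) nitrate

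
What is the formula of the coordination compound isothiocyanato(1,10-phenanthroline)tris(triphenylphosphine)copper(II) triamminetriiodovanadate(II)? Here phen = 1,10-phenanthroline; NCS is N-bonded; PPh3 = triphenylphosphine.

[Cu(NCS)(phen)(PPh3)3][VI3(NH3)3]

Cation [Cu…]: ligand charges -1, Cu(II) ⇒ ion charge 1+.
Anion [V…]: ligand charges -3, V(II) ⇒ ion charge 1−.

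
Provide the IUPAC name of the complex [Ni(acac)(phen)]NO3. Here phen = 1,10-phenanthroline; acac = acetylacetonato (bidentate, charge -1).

(acetylacetonato)(1,10-phenanthroline)nickel(II) nitrate

The 1 nitrate counter-ion carries a total charge of -1, so each complex ion is 1+.
Ligand charges: 1×1,10-phenanthroline (neutral), 1×acetylacetonato (-1 each); total -1. So Ni + (-1) = 1+, giving Ni = +2.
Ligands are named alphabetically: acetylacetonato before phenanthroline.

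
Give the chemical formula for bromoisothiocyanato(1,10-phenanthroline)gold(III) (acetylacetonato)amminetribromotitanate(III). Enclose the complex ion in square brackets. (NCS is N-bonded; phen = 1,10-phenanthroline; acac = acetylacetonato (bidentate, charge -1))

Cation [Au…]: ligand charges -2, Au(III) ⇒ ion charge 1+.
Anion [Ti…]: ligand charges -4, Ti(III) ⇒ ion charge 1−.

[AuBr(NCS)(phen)][Ti(acac)Br3(NH3)]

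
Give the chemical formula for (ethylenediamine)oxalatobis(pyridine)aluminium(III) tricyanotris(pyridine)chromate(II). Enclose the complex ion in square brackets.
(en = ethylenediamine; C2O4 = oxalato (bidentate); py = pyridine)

[Al(C2O4)(en)(py)2][Cr(CN)3(py)3]

Cation [Al…]: ligand charges -2, Al(III) ⇒ ion charge 1+.
Anion [Cr…]: ligand charges -3, Cr(II) ⇒ ion charge 1−.
One 1+ cation balances one 1− anion.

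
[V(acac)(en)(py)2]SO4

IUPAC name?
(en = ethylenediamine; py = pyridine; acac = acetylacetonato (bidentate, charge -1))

The 1 sulfate counter-ion carries a total charge of -2, so each complex ion is 2+.
Ligand charges: 1×ethylenediamine (neutral), 2×pyridine (neutral), 1×acetylacetonato (-1 each); total -1. So V + (-1) = 2+, giving V = +3.
Ligands are named alphabetically: acetylacetonato before ethylenediamine before pyridine.

(acetylacetonato)(ethylenediamine)bis(pyridine)vanadium(III) sulfate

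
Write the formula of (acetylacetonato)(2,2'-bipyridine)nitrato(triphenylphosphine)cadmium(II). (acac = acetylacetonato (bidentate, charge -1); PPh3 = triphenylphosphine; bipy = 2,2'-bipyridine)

[Cd(acac)(bipy)(NO3)(PPh3)]

Ligands: 1 acetylacetonato (acac, -1), 1 triphenylphosphine (PPh3, neutral), 1 2,2'-bipyridine (bipy, neutral), 1 nitrato (NO3, -1). Ligand charge sum = -2.
With Cd in oxidation state +2, the complex ion is [Cd...].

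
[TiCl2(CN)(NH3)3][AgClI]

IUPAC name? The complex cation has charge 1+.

triamminedichlorocyanotitanium(IV) chloroiodoargentate(I)

The complex cation is given as 1+; its ligand charges sum to -3, so Ti = +4.
A 1:1 salt means the anion carries the equal and opposite charge, 1−.
Anion: ligand charges sum to -2; for the ion to be 1−, Ag = +1.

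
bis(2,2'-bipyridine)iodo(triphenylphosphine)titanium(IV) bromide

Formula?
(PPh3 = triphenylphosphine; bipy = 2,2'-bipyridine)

Ligands: 1 triphenylphosphine (PPh3, neutral), 1 iodo (I, -1), 2 2,2'-bipyridine (bipy, neutral). Ligand charge sum = -1.
Charge balance with bromide (-1) requires 1 complex ion per 3 bromide.

[Ti(bipy)2I(PPh3)]Br3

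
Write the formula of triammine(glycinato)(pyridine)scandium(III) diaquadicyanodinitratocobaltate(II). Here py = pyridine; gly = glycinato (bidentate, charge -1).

Cation [Sc…]: ligand charges -1, Sc(III) ⇒ ion charge 2+.
Anion [Co…]: ligand charges -4, Co(II) ⇒ ion charge 2−.
One 2+ cation balances one 2− anion.

[Sc(gly)(NH3)3(py)][Co(CN)2(H2O)2(NO3)2]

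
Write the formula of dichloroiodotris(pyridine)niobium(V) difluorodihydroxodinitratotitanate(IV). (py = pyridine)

[NbCl2I(py)3][TiF2(NO3)2(OH)2]

Cation [Nb…]: ligand charges -3, Nb(V) ⇒ ion charge 2+.
Anion [Ti…]: ligand charges -6, Ti(IV) ⇒ ion charge 2−.
One 2+ cation balances one 2− anion.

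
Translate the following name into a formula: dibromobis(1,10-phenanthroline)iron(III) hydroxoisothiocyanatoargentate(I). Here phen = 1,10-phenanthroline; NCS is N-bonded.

[FeBr2(phen)2][Ag(NCS)(OH)]

Cation [Fe…]: ligand charges -2, Fe(III) ⇒ ion charge 1+.
Anion [Ag…]: ligand charges -2, Ag(I) ⇒ ion charge 1−.
One 1+ cation balances one 1− anion.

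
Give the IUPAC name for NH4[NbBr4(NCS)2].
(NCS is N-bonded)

The 1 ammonium counter-ion carries a total charge of +1, so each complex ion is 1−.
Ligand charges: 4×bromo (-1 each), 2×isothiocyanato (-1 each); total -6. So Nb + (-6) = 1−, giving Nb = +5.
The complex ion is anionic, so niobium takes the -ate form niobate(V).

ammonium tetrabromodiisothiocyanatoniobate(V)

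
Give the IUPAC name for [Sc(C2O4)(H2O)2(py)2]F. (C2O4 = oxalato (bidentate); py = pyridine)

The 1 fluoride counter-ion carries a total charge of -1, so each complex ion is 1+.
Ligand charges: 1×oxalato (-2 each), 2×pyridine (neutral), 2×aqua (neutral); total -2. So Sc + (-2) = 1+, giving Sc = +3.
Ligands are named alphabetically: aqua before oxalato before pyridine.

diaquaoxalatobis(pyridine)scandium(III) fluoride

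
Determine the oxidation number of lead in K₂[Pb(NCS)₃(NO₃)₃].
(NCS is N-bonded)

2 potassium outside the brackets (+1 each) → the complex ion is 2−.
Ligand charges: 3×NO3 = -3; 3×NCS = -3; sum -6.
Pb + (-6) = 2− ⇒ Pb is +4.

+4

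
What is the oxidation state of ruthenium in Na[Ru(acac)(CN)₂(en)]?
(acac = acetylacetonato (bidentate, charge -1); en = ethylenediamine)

1 sodium outside the brackets (+1 each) → the complex ion is 1−.
Ligand charges: 2×CN = -2; 1×acac = -1; 1×en neutral; sum -3.
Ru + (-3) = 1− ⇒ Ru is +2.

+2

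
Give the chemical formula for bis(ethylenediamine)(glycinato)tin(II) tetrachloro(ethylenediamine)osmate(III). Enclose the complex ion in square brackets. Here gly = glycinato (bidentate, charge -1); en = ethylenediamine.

[Sn(en)2(gly)][OsCl4(en)]

Cation [Sn…]: ligand charges -1, Sn(II) ⇒ ion charge 1+.
Anion [Os…]: ligand charges -4, Os(III) ⇒ ion charge 1−.
One 1+ cation balances one 1− anion.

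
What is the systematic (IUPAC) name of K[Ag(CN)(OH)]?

The 1 potassium counter-ion carries a total charge of +1, so each complex ion is 1−.
Ligand charges: 1×hydroxo (-1 each), 1×cyano (-1 each); total -2. So Ag + (-2) = 1−, giving Ag = +1.
The complex ion is anionic, so silver takes the -ate form argentate(I).

potassium cyanohydroxoargentate(I)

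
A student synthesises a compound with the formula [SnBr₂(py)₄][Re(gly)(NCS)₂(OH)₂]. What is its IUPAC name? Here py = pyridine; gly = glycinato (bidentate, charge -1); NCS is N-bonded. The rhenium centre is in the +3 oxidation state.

dibromotetrakis(pyridine)tin(IV) (glycinato)dihydroxodiisothiocyanatorhenate(III)

Both ions are complex: the cation is named first with the plain metal name, the anion second with the -ate form; each ion's ligands are alphabetised independently.
Re is given as +3; the anion's ligand charges sum to -5, so the complex anion is 2−.
A 1:1 salt means the cation carries the equal and opposite charge, 2+.
Cation: ligand charges sum to -2; for the ion to be 2+, Sn = +4.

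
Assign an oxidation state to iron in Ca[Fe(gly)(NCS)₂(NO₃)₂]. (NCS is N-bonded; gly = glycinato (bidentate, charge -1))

+3

1 calcium outside the brackets (+2 each) → the complex ion is 2−.
Ligand charges: 2×NCS = -2; 1×gly = -1; 2×NO3 = -2; sum -5.
Fe + (-5) = 2− ⇒ Fe is +3.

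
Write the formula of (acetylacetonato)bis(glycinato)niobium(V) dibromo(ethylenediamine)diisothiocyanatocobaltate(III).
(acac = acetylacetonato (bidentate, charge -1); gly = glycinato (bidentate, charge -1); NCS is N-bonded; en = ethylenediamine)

Cation [Nb…]: ligand charges -3, Nb(V) ⇒ ion charge 2+.
Anion [Co…]: ligand charges -4, Co(III) ⇒ ion charge 1−.
One 2+ cation requires 2 of the 1− anion.

[Nb(acac)(gly)2][CoBr2(en)(NCS)2]2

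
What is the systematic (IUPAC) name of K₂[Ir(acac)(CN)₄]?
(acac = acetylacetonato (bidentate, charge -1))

The 2 potassium counter-ions carry a total charge of +2, so each complex ion is 2−.
Ligand charges: 1×acetylacetonato (-1 each), 4×cyano (-1 each); total -5. So Ir + (-5) = 2−, giving Ir = +3.
The complex ion is anionic, so iridium takes the -ate form iridate(III).

potassium (acetylacetonato)tetracyanoiridate(III)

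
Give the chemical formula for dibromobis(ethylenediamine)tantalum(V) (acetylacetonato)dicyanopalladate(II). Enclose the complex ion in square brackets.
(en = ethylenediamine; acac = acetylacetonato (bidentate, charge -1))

Cation [Ta…]: ligand charges -2, Ta(V) ⇒ ion charge 3+.
Anion [Pd…]: ligand charges -3, Pd(II) ⇒ ion charge 1−.
One 3+ cation requires 3 of the 1− anion.

[TaBr2(en)2][Pd(acac)(CN)2]3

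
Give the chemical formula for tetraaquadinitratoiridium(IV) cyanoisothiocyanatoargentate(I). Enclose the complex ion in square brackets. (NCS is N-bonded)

[Ir(H2O)4(NO3)2][Ag(CN)(NCS)]2

Cation [Ir…]: ligand charges -2, Ir(IV) ⇒ ion charge 2+.
Anion [Ag…]: ligand charges -2, Ag(I) ⇒ ion charge 1−.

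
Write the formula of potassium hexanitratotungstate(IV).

Ligands: 6 nitrato (NO3, -1). Ligand charge sum = -6.
Charge balance with potassium (+1) requires 1 complex ion per 2 potassium.

K2[W(NO3)6]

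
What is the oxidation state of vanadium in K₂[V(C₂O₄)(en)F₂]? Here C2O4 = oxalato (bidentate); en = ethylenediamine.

2 potassium outside the brackets (+1 each) → the complex ion is 2−.
Ligand charges: 1×C2O4 = -2; 2×F = -2; 1×en neutral; sum -4.
V + (-4) = 2− ⇒ V is +2.

+2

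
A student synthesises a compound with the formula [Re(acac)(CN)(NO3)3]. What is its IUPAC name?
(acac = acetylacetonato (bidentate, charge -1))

(acetylacetonato)cyanotrinitratorhenium(V)

There is no counter-ion, so the complex is neutral overall.
Ligand charges: 1×acetylacetonato (-1 each), 1×cyano (-1 each), 3×nitrato (-1 each); total -5. So Re + (-5) = 0, giving Re = +5.
Ligands are named alphabetically: acetylacetonato before cyano before nitrato.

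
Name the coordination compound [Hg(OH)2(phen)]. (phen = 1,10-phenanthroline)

There is no counter-ion, so the complex is neutral overall.
Ligand charges: 2×hydroxo (-1 each), 1×1,10-phenanthroline (neutral); total -2. So Hg + (-2) = 0, giving Hg = +2.
Ligands are named alphabetically: hydroxo before phenanthroline.

dihydroxo(1,10-phenanthroline)mercury(II)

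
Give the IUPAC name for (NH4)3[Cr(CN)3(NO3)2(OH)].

The 3 ammonium counter-ions carry a total charge of +3, so each complex ion is 3−.
Ligand charges: 2×nitrato (-1 each), 1×hydroxo (-1 each), 3×cyano (-1 each); total -6. So Cr + (-6) = 3−, giving Cr = +3.
Ligands are named alphabetically: cyano before hydroxo before nitrato.
The complex ion is anionic, so chromium takes the -ate form chromate(III).

ammonium tricyanohydroxodinitratochromate(III)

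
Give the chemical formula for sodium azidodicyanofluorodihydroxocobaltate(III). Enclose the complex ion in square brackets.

Na3[Co(CN)2F(N3)(OH)2]

Ligands: 1 fluoro (F, -1), 1 azido (N3, -1), 2 hydroxo (OH, -1), 2 cyano (CN, -1). Ligand charge sum = -6.
With Co in oxidation state +3, the complex ion is [Co...]^3−.
Charge balance with sodium (+1) requires 1 complex ion per 3 sodium.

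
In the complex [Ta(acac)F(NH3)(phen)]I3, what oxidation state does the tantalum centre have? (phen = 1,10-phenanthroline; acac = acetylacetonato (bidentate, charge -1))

3 iodide outside the brackets (-1 each) → the complex ion is 3+.
Ligand charges: 1×phen neutral; 1×NH3 neutral; 1×F = -1; 1×acac = -1; sum -2.
Ta + (-2) = 3+ ⇒ Ta is +5.

+5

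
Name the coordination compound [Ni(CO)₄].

There is no counter-ion, so the complex is neutral overall.
Ligand charges: 4×carbonyl (neutral); total 0. So Ni + (0) = 0, giving Ni = 0.

tetracarbonylnickel(0)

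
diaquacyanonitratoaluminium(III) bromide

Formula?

[Al(CN)(H2O)2(NO3)]Br

Ligands: 1 cyano (CN, -1), 1 nitrato (NO3, -1), 2 aqua (H2O, neutral). Ligand charge sum = -2.
Charge balance with bromide (-1) requires 1 complex ion per 1 bromide.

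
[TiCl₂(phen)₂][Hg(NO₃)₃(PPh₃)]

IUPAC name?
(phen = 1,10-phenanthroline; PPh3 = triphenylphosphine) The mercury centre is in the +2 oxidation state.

dichlorobis(1,10-phenanthroline)titanium(III) trinitrato(triphenylphosphine)mercurate(II)

Hg is given as +2; the anion's ligand charges sum to -3, so the complex anion is 1−.
A 1:1 salt means the cation carries the equal and opposite charge, 1+.
Cation: ligand charges sum to -2; for the ion to be 1+, Ti = +3.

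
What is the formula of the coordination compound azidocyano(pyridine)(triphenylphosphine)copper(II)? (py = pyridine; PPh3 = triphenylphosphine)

[Cu(CN)(N3)(PPh3)(py)]

Ligands: 1 azido (N3, -1), 1 cyano (CN, -1), 1 pyridine (py, neutral), 1 triphenylphosphine (PPh3, neutral). Ligand charge sum = -2.
With Cu in oxidation state +2, the complex ion is [Cu...].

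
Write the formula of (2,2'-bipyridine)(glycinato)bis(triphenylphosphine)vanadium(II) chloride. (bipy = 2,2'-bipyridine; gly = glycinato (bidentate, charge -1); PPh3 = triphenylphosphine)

Ligands: 1 2,2'-bipyridine (bipy, neutral), 1 glycinato (gly, -1), 2 triphenylphosphine (PPh3, neutral). Ligand charge sum = -1.
With V in oxidation state +2, the complex ion is [V...]^1+.
Charge balance with chloride (-1) requires 1 complex ion per 1 chloride.

[V(bipy)(gly)(PPh3)2]Cl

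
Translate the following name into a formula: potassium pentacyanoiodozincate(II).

Ligands: 5 cyano (CN, -1), 1 iodo (I, -1). Ligand charge sum = -6.
With Zn in oxidation state +2, the complex ion is [Zn...]^4−.
Charge balance with potassium (+1) requires 1 complex ion per 4 potassium.

K4[Zn(CN)5I]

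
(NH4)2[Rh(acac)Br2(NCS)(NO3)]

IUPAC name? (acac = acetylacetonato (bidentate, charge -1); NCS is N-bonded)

The 2 ammonium counter-ions carry a total charge of +2, so each complex ion is 2−.
Ligand charges: 1×acetylacetonato (-1 each), 1×isothiocyanato (-1 each), 2×bromo (-1 each), 1×nitrato (-1 each); total -5. So Rh + (-5) = 2−, giving Rh = +3.
The complex ion is anionic, so rhodium takes the -ate form rhodate(III).

ammonium (acetylacetonato)dibromoisothiocyanatonitratorhodate(III)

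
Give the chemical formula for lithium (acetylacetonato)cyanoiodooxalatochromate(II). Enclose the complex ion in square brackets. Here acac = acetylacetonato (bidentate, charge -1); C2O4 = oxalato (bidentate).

Li3[Cr(acac)(C2O4)(CN)I]

Ligands: 1 cyano (CN, -1), 1 iodo (I, -1), 1 acetylacetonato (acac, -1), 1 oxalato (C2O4, -2). Ligand charge sum = -5.
Charge balance with lithium (+1) requires 1 complex ion per 3 lithium.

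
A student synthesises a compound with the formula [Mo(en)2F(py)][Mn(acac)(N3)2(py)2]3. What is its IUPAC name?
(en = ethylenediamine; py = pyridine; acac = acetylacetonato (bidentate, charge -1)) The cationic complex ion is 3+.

bis(ethylenediamine)fluoro(pyridine)molybdenum(IV) (acetylacetonato)diazidobis(pyridine)manganate(II)

Both ions are complex: the cation is named first with the plain metal name, the anion second with the -ate form; each ion's ligands are alphabetised independently.
The complex cation is given as 3+; its ligand charges sum to -1, so Mo = +4.
With 3 anions per cation, each anion must be 3/3 = 1−.
Anion: ligand charges sum to -3; for the ion to be 1−, Mn = +2.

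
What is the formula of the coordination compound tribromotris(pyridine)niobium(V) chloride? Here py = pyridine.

[NbBr3(py)3]Cl2

Ligands: 3 bromo (Br, -1), 3 pyridine (py, neutral). Ligand charge sum = -3.
With Nb in oxidation state +5, the complex ion is [Nb...]^2+.
Charge balance with chloride (-1) requires 1 complex ion per 2 chloride.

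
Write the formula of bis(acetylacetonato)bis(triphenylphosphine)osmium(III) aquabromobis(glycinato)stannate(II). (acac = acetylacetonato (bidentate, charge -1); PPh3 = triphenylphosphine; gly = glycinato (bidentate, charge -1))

[Os(acac)2(PPh3)2][SnBr(gly)2(H2O)]

Cation [Os…]: ligand charges -2, Os(III) ⇒ ion charge 1+.
Anion [Sn…]: ligand charges -3, Sn(II) ⇒ ion charge 1−.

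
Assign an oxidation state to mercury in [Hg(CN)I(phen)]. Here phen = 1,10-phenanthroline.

No counter-ion: the bracketed complex is neutral.
Ligand charges: 1×CN = -1; 1×phen neutral; 1×I = -1; sum -2.
Hg + (-2) = 0 ⇒ Hg is +2.

+2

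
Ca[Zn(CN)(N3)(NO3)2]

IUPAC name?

calcium azidocyanodinitratozincate(II)

The 1 calcium counter-ion carries a total charge of +2, so each complex ion is 2−.
Ligand charges: 1×azido (-1 each), 2×nitrato (-1 each), 1×cyano (-1 each); total -4. So Zn + (-4) = 2−, giving Zn = +2.
The complex ion is anionic, so zinc takes the -ate form zincate(II).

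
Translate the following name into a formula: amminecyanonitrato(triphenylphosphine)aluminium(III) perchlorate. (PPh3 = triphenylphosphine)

Ligands: 1 nitrato (NO3, -1), 1 cyano (CN, -1), 1 triphenylphosphine (PPh3, neutral), 1 ammine (NH3, neutral). Ligand charge sum = -2.
Charge balance with perchlorate (-1) requires 1 complex ion per 1 perchlorate.

[Al(CN)(NH3)(NO3)(PPh3)]ClO4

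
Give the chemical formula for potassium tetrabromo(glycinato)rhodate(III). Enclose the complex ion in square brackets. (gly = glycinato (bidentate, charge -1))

K2[RhBr4(gly)]

Ligands: 4 bromo (Br, -1), 1 glycinato (gly, -1). Ligand charge sum = -5.
With Rh in oxidation state +3, the complex ion is [Rh...]^2−.
Charge balance with potassium (+1) requires 1 complex ion per 2 potassium.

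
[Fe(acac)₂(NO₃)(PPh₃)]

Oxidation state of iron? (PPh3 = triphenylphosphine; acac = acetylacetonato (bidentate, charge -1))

No counter-ion: the bracketed complex is neutral.
Ligand charges: 1×NO3 = -1; 1×PPh3 neutral; 2×acac = -2; sum -3.
Fe + (-3) = 0 ⇒ Fe is +3.

+3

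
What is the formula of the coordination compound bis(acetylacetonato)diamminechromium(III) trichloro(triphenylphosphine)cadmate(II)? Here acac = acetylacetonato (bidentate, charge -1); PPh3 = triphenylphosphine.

Cation [Cr…]: ligand charges -2, Cr(III) ⇒ ion charge 1+.
Anion [Cd…]: ligand charges -3, Cd(II) ⇒ ion charge 1−.

[Cr(acac)2(NH3)2][CdCl3(PPh3)]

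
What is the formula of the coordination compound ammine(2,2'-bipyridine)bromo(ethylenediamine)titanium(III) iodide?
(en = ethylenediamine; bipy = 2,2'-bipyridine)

[Ti(bipy)Br(en)(NH3)]I2

Ligands: 1 ethylenediamine (en, neutral), 1 ammine (NH3, neutral), 1 2,2'-bipyridine (bipy, neutral), 1 bromo (Br, -1). Ligand charge sum = -1.
Charge balance with iodide (-1) requires 1 complex ion per 2 iodide.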